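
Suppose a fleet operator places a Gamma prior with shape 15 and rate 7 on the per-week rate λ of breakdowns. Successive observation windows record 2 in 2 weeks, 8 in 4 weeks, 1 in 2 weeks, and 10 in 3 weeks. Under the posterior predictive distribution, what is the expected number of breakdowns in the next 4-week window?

Total count: 2 + 8 + 1 + 10 = 21.
Total exposure: 2 + 4 + 2 + 3 = 11 weeks.
By Gamma–Poisson conjugacy, the posterior is Gamma(α + Σx, β + Σt) = Gamma(15 + 21, 7 + 11) = Gamma(36, 18).
Predictive mean over a 4-week window = T·E[λ|data] = 4·36/18 = 8.

8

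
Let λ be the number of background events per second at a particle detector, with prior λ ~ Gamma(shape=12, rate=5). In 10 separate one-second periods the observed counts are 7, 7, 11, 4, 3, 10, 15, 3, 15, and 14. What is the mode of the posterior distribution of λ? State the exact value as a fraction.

Total count: 7 + 7 + 11 + 4 + 3 + 10 + 15 + 3 + 15 + 14 = 89.
Total exposure: 10 seconds.
Posterior: α' = 12 + 89 = 101, β' = 5 + 10 = 15.
Posterior mode = (α'−1)/β' = 100/15 = 20/3.

20/3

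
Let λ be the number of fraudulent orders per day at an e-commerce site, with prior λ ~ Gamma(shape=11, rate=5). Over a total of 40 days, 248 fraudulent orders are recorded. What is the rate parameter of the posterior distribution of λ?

Total count 248 over total exposure 40 days.
By Gamma–Poisson conjugacy, the posterior is Gamma(α + Σx, β + Σt) = Gamma(11 + 248, 5 + 40) = Gamma(259, 45).

45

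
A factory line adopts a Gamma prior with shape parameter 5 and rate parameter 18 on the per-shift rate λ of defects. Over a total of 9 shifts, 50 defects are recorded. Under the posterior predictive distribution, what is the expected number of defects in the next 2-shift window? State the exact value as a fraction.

110/27

Total count 50 over total exposure 9 shifts.
The Gamma prior is conjugate for the Poisson rate, so λ | data ~ Gamma(5+50, 18+9) = Gamma(55, 27).
Predictive mean over a 2-shift window = T·E[λ|data] = 2·55/27 = 110/27.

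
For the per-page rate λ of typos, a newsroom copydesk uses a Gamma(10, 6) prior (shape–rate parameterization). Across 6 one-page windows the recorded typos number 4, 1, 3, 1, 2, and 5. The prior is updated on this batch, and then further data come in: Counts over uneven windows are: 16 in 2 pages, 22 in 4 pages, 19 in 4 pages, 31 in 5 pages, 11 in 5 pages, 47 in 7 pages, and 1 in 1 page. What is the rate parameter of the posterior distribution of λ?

40

Total count: 4 + 1 + 3 + 1 + 2 + 5 = 16.
Total exposure: 6 pages.
After the first batch: Gamma(10 + 16, 6 + 6) = Gamma(26, 12).
Total count: 16 + 22 + 19 + 31 + 11 + 47 + 1 = 147.
Total exposure: 2 + 4 + 4 + 5 + 5 + 7 + 1 = 28 pages.
After the second batch: Gamma(26 + 147, 12 + 28) = Gamma(173, 40).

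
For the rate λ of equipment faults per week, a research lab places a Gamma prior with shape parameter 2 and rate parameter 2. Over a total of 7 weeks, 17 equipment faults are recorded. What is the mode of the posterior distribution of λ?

2

Total count 17 over total exposure 7 weeks.
Posterior: α' = 2 + 17 = 19, β' = 2 + 7 = 9.
Posterior mode = (α'−1)/β' = 18/9 = 2.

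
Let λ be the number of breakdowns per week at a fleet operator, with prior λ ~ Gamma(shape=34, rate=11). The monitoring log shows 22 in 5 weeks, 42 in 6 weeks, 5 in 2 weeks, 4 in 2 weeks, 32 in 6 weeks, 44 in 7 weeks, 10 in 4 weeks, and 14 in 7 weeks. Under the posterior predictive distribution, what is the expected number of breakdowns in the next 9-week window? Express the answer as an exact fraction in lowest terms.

1863/50

Total count: 22 + 42 + 5 + 4 + 32 + 44 + 10 + 14 = 173.
Total exposure: 5 + 6 + 2 + 2 + 6 + 7 + 4 + 7 = 39 weeks.
The Gamma prior is conjugate for the Poisson rate, so λ | data ~ Gamma(34+173, 11+39) = Gamma(207, 50).
Predictive mean over a 9-week window = T·E[λ|data] = 9·207/50 = 1863/50.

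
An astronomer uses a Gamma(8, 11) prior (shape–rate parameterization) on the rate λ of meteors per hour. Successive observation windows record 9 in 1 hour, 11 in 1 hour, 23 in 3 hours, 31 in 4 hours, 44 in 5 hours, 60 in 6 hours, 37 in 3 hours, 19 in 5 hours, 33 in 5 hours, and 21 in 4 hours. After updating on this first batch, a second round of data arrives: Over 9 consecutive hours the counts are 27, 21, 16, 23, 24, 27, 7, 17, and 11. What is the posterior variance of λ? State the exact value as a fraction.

469/3249

Total count: 9 + 11 + 23 + 31 + 44 + 60 + 37 + 19 + 33 + 21 = 288.
Total exposure: 1 + 1 + 3 + 4 + 5 + 6 + 3 + 5 + 5 + 4 = 37 hours.
After the first batch: Gamma(8 + 288, 11 + 37) = Gamma(296, 48).
Total count: 27 + 21 + 16 + 23 + 24 + 27 + 7 + 17 + 11 = 173.
Total exposure: 9 hours.
After the second batch: Gamma(296 + 173, 48 + 9) = Gamma(469, 57).
Posterior variance = α'/β'² = 469/3249.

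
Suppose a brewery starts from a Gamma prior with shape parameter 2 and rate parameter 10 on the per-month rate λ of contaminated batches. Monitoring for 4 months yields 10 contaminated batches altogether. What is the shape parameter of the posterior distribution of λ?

Total count 10 over total exposure 4 months.
Gamma(α, β) with Poisson data over total exposure Σt gives posterior Gamma(α+Σx, β+Σt) = Gamma(12, 14).

12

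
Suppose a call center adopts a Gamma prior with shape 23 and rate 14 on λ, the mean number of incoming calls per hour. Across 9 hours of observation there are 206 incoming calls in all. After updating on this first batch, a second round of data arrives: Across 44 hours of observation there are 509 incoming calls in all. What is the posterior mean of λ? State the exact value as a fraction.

738/67

Total count 206 over total exposure 9 hours.
After the first batch: Gamma(23 + 206, 14 + 9) = Gamma(229, 23).
Total count 509 over total exposure 44 hours.
After the second batch: Gamma(229 + 509, 23 + 44) = Gamma(738, 67).
Posterior mean = α'/β' = 738/67.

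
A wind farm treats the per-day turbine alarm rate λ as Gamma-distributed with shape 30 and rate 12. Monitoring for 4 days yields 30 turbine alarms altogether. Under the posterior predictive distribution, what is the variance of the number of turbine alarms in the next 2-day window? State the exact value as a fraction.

Total count 30 over total exposure 4 days.
Gamma(α, β) with Poisson data over total exposure Σt gives posterior Gamma(α+Σx, β+Σt) = Gamma(60, 16).
The posterior predictive for a window of length T is Negative Binomial with variance T·α'·(β'+T)/β'² = 2·60·18/256 = 135/16.

135/16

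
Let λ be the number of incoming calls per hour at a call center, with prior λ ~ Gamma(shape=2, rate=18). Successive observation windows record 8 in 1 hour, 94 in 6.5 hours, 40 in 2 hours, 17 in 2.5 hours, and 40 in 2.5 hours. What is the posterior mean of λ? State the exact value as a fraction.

Total count: 8 + 94 + 40 + 17 + 40 = 199.
Total exposure: 1 + 6.5 + 2 + 2.5 + 2.5 = 14.5 hours.
By Gamma–Poisson conjugacy, the posterior is Gamma(α + Σx, β + Σt) = Gamma(2 + 199, 18 + 14.5) = Gamma(201, 65/2).
Posterior mean = α'/β' = 201/(65/2) = 402/65.

402/65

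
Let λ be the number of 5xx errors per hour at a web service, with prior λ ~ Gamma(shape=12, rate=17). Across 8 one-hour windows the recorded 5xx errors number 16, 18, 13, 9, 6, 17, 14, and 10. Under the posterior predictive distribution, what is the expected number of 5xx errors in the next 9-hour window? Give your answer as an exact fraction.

Total count: 16 + 18 + 13 + 9 + 6 + 17 + 14 + 10 = 103.
Total exposure: 8 hours.
By Gamma–Poisson conjugacy, the posterior is Gamma(α + Σx, β + Σt) = Gamma(12 + 103, 17 + 8) = Gamma(115, 25).
Predictive mean over a 9-hour window = T·E[λ|data] = 9·115/25 = 207/5.

207/5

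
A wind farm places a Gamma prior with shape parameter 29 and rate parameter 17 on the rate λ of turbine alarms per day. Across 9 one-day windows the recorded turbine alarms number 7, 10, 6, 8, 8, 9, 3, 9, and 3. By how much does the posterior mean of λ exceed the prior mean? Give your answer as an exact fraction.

Total count: 7 + 10 + 6 + 8 + 8 + 9 + 3 + 9 + 3 = 63.
Total exposure: 9 days.
By Gamma–Poisson conjugacy, the posterior is Gamma(α + Σx, β + Σt) = Gamma(29 + 63, 17 + 9) = Gamma(92, 26).
Posterior mean = 92/26 = 46/13; prior mean = 29/17 = 29/17. Difference = 46/13 − 29/17 = 405/221.

405/221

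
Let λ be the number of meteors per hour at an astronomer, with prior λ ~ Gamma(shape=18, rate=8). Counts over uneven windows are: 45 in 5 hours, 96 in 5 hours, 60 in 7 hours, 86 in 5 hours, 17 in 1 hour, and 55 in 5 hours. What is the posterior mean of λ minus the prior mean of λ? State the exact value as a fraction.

Total count: 45 + 96 + 60 + 86 + 17 + 55 = 359.
Total exposure: 5 + 5 + 7 + 5 + 1 + 5 = 28 hours.
Gamma(α, β) with Poisson data over total exposure Σt gives posterior Gamma(α+Σx, β+Σt) = Gamma(377, 36).
Posterior mean = 377/36 = 377/36; prior mean = 18/8 = 9/4. Difference = 377/36 − 9/4 = 74/9.

74/9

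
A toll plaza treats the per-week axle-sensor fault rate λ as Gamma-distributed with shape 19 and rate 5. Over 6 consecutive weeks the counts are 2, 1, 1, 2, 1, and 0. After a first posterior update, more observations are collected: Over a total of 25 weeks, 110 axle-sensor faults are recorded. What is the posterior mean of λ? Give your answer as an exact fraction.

Total count: 2 + 1 + 1 + 2 + 1 + 0 = 7.
Total exposure: 6 weeks.
After the first batch: Gamma(19 + 7, 5 + 6) = Gamma(26, 11).
Total count 110 over total exposure 25 weeks.
After the second batch: Gamma(26 + 110, 11 + 25) = Gamma(136, 36).
Posterior mean = α'/β' = 136/36 = 34/9.

34/9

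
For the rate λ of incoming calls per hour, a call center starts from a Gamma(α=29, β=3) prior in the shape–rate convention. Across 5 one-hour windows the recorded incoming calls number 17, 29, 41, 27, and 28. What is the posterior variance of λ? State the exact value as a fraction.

Total count: 17 + 29 + 41 + 27 + 28 = 142.
Total exposure: 5 hours.
Gamma(α, β) with Poisson data over total exposure Σt gives posterior Gamma(α+Σx, β+Σt) = Gamma(171, 8).
Posterior variance = α'/β'² = 171/64.

171/64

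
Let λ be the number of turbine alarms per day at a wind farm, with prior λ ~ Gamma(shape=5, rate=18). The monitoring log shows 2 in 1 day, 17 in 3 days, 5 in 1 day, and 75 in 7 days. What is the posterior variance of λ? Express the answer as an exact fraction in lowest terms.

Total count: 2 + 17 + 5 + 75 = 99.
Total exposure: 1 + 3 + 1 + 7 = 12 days.
Gamma(α, β) with Poisson data over total exposure Σt gives posterior Gamma(α+Σx, β+Σt) = Gamma(104, 30).
Posterior variance = α'/β'² = 104/900 = 26/225.

26/225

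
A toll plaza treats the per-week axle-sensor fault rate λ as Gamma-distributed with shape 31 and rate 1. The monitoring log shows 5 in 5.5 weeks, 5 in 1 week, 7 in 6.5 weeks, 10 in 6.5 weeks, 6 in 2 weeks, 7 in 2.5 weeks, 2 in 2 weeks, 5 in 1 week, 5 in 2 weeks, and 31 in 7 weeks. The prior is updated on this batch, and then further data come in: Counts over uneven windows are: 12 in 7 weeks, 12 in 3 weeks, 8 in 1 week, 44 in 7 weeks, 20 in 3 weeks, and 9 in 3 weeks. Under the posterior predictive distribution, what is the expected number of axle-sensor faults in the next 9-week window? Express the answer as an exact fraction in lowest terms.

1971/61

Total count: 5 + 5 + 7 + 10 + 6 + 7 + 2 + 5 + 5 + 31 = 83.
Total exposure: 5.5 + 1 + 6.5 + 6.5 + 2 + 2.5 + 2 + 1 + 2 + 7 = 36 weeks.
After the first batch: Gamma(31 + 83, 1 + 36) = Gamma(114, 37).
Total count: 12 + 12 + 8 + 44 + 20 + 9 = 105.
Total exposure: 7 + 3 + 1 + 7 + 3 + 3 = 24 weeks.
After the second batch: Gamma(114 + 105, 37 + 24) = Gamma(219, 61).
Predictive mean over a 9-week window = T·E[λ|data] = 9·219/61 = 1971/61.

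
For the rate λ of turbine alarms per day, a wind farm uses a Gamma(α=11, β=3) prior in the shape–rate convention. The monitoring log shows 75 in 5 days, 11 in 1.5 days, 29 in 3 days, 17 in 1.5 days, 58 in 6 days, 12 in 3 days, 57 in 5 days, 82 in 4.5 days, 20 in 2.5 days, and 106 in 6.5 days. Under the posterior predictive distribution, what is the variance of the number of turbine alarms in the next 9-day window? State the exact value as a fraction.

869004/6889

Total count: 75 + 11 + 29 + 17 + 58 + 12 + 57 + 82 + 20 + 106 = 467.
Total exposure: 5 + 1.5 + 3 + 1.5 + 6 + 3 + 5 + 4.5 + 2.5 + 6.5 = 38.5 days.
Gamma(α, β) with Poisson data over total exposure Σt gives posterior Gamma(α+Σx, β+Σt) = Gamma(478, 83/2).
The posterior predictive for a window of length T is Negative Binomial with variance T·α'·(β'+T)/β'² = 9·478·(101/2)/(6889/4) = 869004/6889.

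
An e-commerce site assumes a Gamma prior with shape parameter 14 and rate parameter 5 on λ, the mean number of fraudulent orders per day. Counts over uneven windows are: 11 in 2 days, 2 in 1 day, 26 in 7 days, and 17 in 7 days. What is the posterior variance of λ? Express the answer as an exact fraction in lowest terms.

Total count: 11 + 2 + 26 + 17 = 56.
Total exposure: 2 + 1 + 7 + 7 = 17 days.
Conjugate update: add total count to the shape and total exposure to the rate, giving Gamma(70, 22).
Posterior variance = α'/β'² = 70/484 = 35/242.

35/242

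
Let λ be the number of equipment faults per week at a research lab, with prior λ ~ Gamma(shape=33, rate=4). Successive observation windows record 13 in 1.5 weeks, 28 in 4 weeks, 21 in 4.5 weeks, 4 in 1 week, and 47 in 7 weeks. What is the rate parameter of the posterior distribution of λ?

22

Total count: 13 + 28 + 21 + 4 + 47 = 113.
Total exposure: 1.5 + 4 + 4.5 + 1 + 7 = 18 weeks.
The Gamma prior is conjugate for the Poisson rate, so λ | data ~ Gamma(33+113, 4+18) = Gamma(146, 22).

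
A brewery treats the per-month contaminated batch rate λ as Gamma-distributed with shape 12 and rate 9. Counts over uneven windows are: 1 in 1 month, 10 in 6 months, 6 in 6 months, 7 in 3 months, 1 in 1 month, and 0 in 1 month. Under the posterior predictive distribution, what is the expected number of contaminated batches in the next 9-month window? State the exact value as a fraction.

Total count: 1 + 10 + 6 + 7 + 1 + 0 = 25.
Total exposure: 1 + 6 + 6 + 3 + 1 + 1 = 18 months.
Posterior: α' = 12 + 25 = 37, β' = 9 + 18 = 27.
Predictive mean over a 9-month window = T·E[λ|data] = 9·37/27 = 37/3.

37/3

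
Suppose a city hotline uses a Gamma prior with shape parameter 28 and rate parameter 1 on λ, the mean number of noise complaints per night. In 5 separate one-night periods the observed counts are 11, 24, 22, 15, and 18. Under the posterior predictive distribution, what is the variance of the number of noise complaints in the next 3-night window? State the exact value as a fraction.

Total count: 11 + 24 + 22 + 15 + 18 = 90.
Total exposure: 5 nights.
Gamma(α, β) with Poisson data over total exposure Σt gives posterior Gamma(α+Σx, β+Σt) = Gamma(118, 6).
The posterior predictive for a window of length T is Negative Binomial with variance T·α'·(β'+T)/β'² = 3·118·9/36 = 177/2.

177/2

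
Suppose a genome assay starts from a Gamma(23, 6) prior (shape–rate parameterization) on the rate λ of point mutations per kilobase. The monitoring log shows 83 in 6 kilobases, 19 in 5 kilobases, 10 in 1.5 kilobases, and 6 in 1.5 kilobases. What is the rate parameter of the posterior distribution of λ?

Total count: 83 + 19 + 10 + 6 = 118.
Total exposure: 6 + 5 + 1.5 + 1.5 = 14 kilobases.
Gamma(α, β) with Poisson data over total exposure Σt gives posterior Gamma(α+Σx, β+Σt) = Gamma(141, 20).

20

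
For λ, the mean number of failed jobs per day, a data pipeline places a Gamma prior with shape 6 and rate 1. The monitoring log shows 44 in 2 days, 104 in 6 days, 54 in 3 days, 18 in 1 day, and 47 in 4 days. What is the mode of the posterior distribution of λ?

16

Total count: 44 + 104 + 54 + 18 + 47 = 267.
Total exposure: 2 + 6 + 3 + 1 + 4 = 16 days.
The Gamma prior is conjugate for the Poisson rate, so λ | data ~ Gamma(6+267, 1+16) = Gamma(273, 17).
Posterior mode = (α'−1)/β' = 272/17 = 16.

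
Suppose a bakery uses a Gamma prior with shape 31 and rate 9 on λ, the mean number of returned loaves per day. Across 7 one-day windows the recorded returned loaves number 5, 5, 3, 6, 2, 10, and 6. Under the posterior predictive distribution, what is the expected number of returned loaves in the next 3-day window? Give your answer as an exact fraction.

51/4

Total count: 5 + 5 + 3 + 6 + 2 + 10 + 6 = 37.
Total exposure: 7 days.
Conjugate update: add total count to the shape and total exposure to the rate, giving Gamma(68, 16).
Predictive mean over a 3-day window = T·E[λ|data] = 3·68/16 = 51/4.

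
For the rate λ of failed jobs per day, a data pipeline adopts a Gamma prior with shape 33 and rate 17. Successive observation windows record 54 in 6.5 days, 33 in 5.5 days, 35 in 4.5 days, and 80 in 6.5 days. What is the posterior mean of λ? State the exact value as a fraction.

47/8

Total count: 54 + 33 + 35 + 80 = 202.
Total exposure: 6.5 + 5.5 + 4.5 + 6.5 = 23 days.
The Gamma prior is conjugate for the Poisson rate, so λ | data ~ Gamma(33+202, 17+23) = Gamma(235, 40).
Posterior mean = α'/β' = 235/40 = 47/8.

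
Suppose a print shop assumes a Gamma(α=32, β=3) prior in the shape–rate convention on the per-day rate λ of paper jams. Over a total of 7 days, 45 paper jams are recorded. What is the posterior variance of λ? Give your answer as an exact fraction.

77/100

Total count 45 over total exposure 7 days.
The Gamma prior is conjugate for the Poisson rate, so λ | data ~ Gamma(32+45, 3+7) = Gamma(77, 10).
Posterior variance = α'/β'² = 77/100.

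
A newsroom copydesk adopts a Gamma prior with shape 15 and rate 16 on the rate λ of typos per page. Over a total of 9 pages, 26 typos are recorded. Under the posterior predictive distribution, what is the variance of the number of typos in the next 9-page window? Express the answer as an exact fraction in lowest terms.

12546/625

Total count 26 over total exposure 9 pages.
Posterior: α' = 15 + 26 = 41, β' = 16 + 9 = 25.
The posterior predictive for a window of length T is Negative Binomial with variance T·α'·(β'+T)/β'² = 9·41·34/625 = 12546/625.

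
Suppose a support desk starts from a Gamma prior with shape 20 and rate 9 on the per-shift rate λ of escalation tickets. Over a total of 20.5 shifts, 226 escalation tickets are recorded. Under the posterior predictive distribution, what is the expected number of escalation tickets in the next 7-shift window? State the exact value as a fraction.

3444/59

Total count 226 over total exposure 20.5 shifts.
By Gamma–Poisson conjugacy, the posterior is Gamma(α + Σx, β + Σt) = Gamma(20 + 226, 9 + 20.5) = Gamma(246, 59/2).
Predictive mean over a 7-shift window = T·E[λ|data] = 7·246/(59/2) = 3444/59.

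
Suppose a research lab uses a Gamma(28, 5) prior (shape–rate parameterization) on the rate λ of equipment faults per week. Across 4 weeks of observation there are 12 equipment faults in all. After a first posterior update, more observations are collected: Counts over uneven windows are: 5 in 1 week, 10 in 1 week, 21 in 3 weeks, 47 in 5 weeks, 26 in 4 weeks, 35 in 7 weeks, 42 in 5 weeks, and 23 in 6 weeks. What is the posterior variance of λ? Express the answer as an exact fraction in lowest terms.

Total count 12 over total exposure 4 weeks.
After the first batch: Gamma(28 + 12, 5 + 4) = Gamma(40, 9).
Total count: 5 + 10 + 21 + 47 + 26 + 35 + 42 + 23 = 209.
Total exposure: 1 + 1 + 3 + 5 + 4 + 7 + 5 + 6 = 32 weeks.
After the second batch: Gamma(40 + 209, 9 + 32) = Gamma(249, 41).
Posterior variance = α'/β'² = 249/1681.

249/1681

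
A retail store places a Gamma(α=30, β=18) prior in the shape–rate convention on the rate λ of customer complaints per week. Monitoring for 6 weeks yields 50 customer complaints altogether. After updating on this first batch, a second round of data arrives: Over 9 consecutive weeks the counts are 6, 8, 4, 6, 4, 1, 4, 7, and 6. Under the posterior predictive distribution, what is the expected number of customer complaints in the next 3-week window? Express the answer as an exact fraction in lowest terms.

126/11

Total count 50 over total exposure 6 weeks.
After the first batch: Gamma(30 + 50, 18 + 6) = Gamma(80, 24).
Total count: 6 + 8 + 4 + 6 + 4 + 1 + 4 + 7 + 6 = 46.
Total exposure: 9 weeks.
After the second batch: Gamma(80 + 46, 24 + 9) = Gamma(126, 33).
Predictive mean over a 3-week window = T·E[λ|data] = 3·126/33 = 126/11.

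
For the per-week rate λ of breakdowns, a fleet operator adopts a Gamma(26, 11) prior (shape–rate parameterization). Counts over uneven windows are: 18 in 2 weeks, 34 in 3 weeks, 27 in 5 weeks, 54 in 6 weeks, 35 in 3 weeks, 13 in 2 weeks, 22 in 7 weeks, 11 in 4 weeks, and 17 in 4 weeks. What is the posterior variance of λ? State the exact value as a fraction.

Total count: 18 + 34 + 27 + 54 + 35 + 13 + 22 + 11 + 17 = 231.
Total exposure: 2 + 3 + 5 + 6 + 3 + 2 + 7 + 4 + 4 = 36 weeks.
The Gamma prior is conjugate for the Poisson rate, so λ | data ~ Gamma(26+231, 11+36) = Gamma(257, 47).
Posterior variance = α'/β'² = 257/2209.

257/2209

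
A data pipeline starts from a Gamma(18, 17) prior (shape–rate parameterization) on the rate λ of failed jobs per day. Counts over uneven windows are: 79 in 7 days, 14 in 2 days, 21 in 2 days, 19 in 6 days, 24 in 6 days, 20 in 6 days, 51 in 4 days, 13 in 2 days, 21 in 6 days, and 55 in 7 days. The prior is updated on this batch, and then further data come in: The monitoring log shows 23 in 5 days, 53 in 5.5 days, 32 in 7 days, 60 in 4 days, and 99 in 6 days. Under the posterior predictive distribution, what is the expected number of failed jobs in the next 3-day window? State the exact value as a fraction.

Total count: 79 + 14 + 21 + 19 + 24 + 20 + 51 + 13 + 21 + 55 = 317.
Total exposure: 7 + 2 + 2 + 6 + 6 + 6 + 4 + 2 + 6 + 7 = 48 days.
After the first batch: Gamma(18 + 317, 17 + 48) = Gamma(335, 65).
Total count: 23 + 53 + 32 + 60 + 99 = 267.
Total exposure: 5 + 5.5 + 7 + 4 + 6 = 27.5 days.
After the second batch: Gamma(335 + 267, 65 + 27.5) = Gamma(602, 185/2).
Predictive mean over a 3-day window = T·E[λ|data] = 3·602/(185/2) = 3612/185.

3612/185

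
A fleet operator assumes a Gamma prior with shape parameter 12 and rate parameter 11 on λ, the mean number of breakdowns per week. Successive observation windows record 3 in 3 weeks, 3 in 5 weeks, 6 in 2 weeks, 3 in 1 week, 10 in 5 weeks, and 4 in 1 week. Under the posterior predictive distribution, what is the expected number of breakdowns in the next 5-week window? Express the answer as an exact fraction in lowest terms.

Total count: 3 + 3 + 6 + 3 + 10 + 4 = 29.
Total exposure: 3 + 5 + 2 + 1 + 5 + 1 = 17 weeks.
Gamma(α, β) with Poisson data over total exposure Σt gives posterior Gamma(α+Σx, β+Σt) = Gamma(41, 28).
Predictive mean over a 5-week window = T·E[λ|data] = 5·41/28 = 205/28.

205/28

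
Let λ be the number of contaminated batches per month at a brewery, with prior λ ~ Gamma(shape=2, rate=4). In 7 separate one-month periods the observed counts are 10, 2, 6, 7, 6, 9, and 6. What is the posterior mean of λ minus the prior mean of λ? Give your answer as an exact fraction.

Total count: 10 + 2 + 6 + 7 + 6 + 9 + 6 = 46.
Total exposure: 7 months.
Conjugate update: add total count to the shape and total exposure to the rate, giving Gamma(48, 11).
Posterior mean = 48/11 = 48/11; prior mean = 2/4 = 1/2. Difference = 48/11 − 1/2 = 85/22.

85/22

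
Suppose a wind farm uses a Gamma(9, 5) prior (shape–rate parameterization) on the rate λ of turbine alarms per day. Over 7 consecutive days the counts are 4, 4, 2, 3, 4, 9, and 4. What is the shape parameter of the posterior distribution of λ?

Total count: 4 + 4 + 2 + 3 + 4 + 9 + 4 = 30.
Total exposure: 7 days.
Conjugate update: add total count to the shape and total exposure to the rate, giving Gamma(39, 12).

39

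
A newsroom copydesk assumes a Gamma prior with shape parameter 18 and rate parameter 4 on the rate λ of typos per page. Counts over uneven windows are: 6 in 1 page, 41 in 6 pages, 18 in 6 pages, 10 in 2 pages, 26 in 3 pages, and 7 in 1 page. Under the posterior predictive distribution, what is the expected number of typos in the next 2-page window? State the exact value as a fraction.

Total count: 6 + 41 + 18 + 10 + 26 + 7 = 108.
Total exposure: 1 + 6 + 6 + 2 + 3 + 1 = 19 pages.
Posterior: α' = 18 + 108 = 126, β' = 4 + 19 = 23.
Predictive mean over a 2-page window = T·E[λ|data] = 2·126/23 = 252/23.

252/23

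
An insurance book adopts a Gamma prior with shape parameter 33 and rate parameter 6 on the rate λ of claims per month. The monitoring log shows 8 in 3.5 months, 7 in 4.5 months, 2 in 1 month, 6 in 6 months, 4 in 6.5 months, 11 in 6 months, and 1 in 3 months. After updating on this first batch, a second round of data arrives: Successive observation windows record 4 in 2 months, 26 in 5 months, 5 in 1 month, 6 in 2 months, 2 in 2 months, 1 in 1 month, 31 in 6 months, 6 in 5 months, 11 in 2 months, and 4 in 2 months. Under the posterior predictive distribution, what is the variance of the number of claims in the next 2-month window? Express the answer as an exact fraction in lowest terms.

Total count: 8 + 7 + 2 + 6 + 4 + 11 + 1 = 39.
Total exposure: 3.5 + 4.5 + 1 + 6 + 6.5 + 6 + 3 = 30.5 months.
After the first batch: Gamma(33 + 39, 6 + 30.5) = Gamma(72, 73/2).
Total count: 4 + 26 + 5 + 6 + 2 + 1 + 31 + 6 + 11 + 4 = 96.
Total exposure: 2 + 5 + 1 + 2 + 2 + 1 + 6 + 5 + 2 + 2 = 28 months.
After the second batch: Gamma(72 + 96, 73/2 + 28) = Gamma(168, 129/2).
The posterior predictive for a window of length T is Negative Binomial with variance T·α'·(β'+T)/β'² = 2·168·(133/2)/(16641/4) = 29792/5547.

29792/5547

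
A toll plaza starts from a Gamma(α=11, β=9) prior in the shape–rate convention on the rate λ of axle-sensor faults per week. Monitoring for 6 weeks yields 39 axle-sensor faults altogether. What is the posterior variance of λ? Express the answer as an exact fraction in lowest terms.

Total count 39 over total exposure 6 weeks.
By Gamma–Poisson conjugacy, the posterior is Gamma(α + Σx, β + Σt) = Gamma(11 + 39, 9 + 6) = Gamma(50, 15).
Posterior variance = α'/β'² = 50/225 = 2/9.

2/9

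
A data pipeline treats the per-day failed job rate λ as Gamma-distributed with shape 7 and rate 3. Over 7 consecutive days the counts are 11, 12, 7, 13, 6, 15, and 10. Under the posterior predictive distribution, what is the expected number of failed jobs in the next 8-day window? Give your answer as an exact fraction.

324/5

Total count: 11 + 12 + 7 + 13 + 6 + 15 + 10 = 74.
Total exposure: 7 days.
By Gamma–Poisson conjugacy, the posterior is Gamma(α + Σx, β + Σt) = Gamma(7 + 74, 3 + 7) = Gamma(81, 10).
Predictive mean over an 8-day window = T·E[λ|data] = 8·81/10 = 324/5.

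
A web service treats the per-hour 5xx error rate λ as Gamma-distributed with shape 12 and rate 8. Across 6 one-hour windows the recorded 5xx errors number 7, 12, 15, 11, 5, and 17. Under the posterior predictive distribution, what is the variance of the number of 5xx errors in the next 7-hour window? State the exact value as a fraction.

237/4

Total count: 7 + 12 + 15 + 11 + 5 + 17 = 67.
Total exposure: 6 hours.
Conjugate update: add total count to the shape and total exposure to the rate, giving Gamma(79, 14).
The posterior predictive for a window of length T is Negative Binomial with variance T·α'·(β'+T)/β'² = 7·79·21/196 = 237/4.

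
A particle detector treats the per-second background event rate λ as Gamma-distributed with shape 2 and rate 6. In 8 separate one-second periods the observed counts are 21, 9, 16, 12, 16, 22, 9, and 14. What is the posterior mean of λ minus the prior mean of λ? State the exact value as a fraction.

Total count: 21 + 9 + 16 + 12 + 16 + 22 + 9 + 14 = 119.
Total exposure: 8 seconds.
Posterior: α' = 2 + 119 = 121, β' = 6 + 8 = 14.
Posterior mean = 121/14 = 121/14; prior mean = 2/6 = 1/3. Difference = 121/14 − 1/3 = 349/42.

349/42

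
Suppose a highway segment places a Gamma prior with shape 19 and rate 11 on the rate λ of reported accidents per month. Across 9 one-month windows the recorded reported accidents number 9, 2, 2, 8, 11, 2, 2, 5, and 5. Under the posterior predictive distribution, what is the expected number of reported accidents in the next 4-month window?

13

Total count: 9 + 2 + 2 + 8 + 11 + 2 + 2 + 5 + 5 = 46.
Total exposure: 9 months.
Conjugate update: add total count to the shape and total exposure to the rate, giving Gamma(65, 20).
Predictive mean over a 4-month window = T·E[λ|data] = 4·65/20 = 13.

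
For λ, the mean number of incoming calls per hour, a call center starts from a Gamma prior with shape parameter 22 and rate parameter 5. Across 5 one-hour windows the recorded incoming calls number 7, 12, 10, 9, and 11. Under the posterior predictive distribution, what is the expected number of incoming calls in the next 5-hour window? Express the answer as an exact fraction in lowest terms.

Total count: 7 + 12 + 10 + 9 + 11 = 49.
Total exposure: 5 hours.
The Gamma prior is conjugate for the Poisson rate, so λ | data ~ Gamma(22+49, 5+5) = Gamma(71, 10).
Predictive mean over a 5-hour window = T·E[λ|data] = 5·71/10 = 71/2.

71/2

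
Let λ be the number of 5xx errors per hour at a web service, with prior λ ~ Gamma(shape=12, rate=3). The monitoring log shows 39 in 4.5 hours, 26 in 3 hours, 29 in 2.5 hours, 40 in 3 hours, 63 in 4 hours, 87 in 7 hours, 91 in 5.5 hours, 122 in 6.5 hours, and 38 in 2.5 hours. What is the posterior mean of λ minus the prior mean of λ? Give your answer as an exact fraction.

Total count: 39 + 26 + 29 + 40 + 63 + 87 + 91 + 122 + 38 = 535.
Total exposure: 4.5 + 3 + 2.5 + 3 + 4 + 7 + 5.5 + 6.5 + 2.5 = 38.5 hours.
Posterior: α' = 12 + 535 = 547, β' = 3 + 38.5 = 83/2.
Posterior mean = 547/(83/2) = 1094/83; prior mean = 12/3 = 4. Difference = 1094/83 − 4 = 762/83.

762/83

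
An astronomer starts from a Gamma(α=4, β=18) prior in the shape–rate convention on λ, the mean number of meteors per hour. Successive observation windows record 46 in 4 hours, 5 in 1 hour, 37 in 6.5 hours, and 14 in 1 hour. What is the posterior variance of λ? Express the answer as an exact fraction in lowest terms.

424/3721

Total count: 46 + 5 + 37 + 14 = 102.
Total exposure: 4 + 1 + 6.5 + 1 = 12.5 hours.
The Gamma prior is conjugate for the Poisson rate, so λ | data ~ Gamma(4+102, 18+12.5) = Gamma(106, 61/2).
Posterior variance = α'/β'² = 106/(3721/4) = 424/3721.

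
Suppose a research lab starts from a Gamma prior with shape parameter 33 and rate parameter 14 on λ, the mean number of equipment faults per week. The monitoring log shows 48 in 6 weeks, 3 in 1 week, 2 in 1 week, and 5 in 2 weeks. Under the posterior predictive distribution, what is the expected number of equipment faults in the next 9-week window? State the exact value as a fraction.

273/8

Total count: 48 + 3 + 2 + 5 = 58.
Total exposure: 6 + 1 + 1 + 2 = 10 weeks.
Gamma(α, β) with Poisson data over total exposure Σt gives posterior Gamma(α+Σx, β+Σt) = Gamma(91, 24).
Predictive mean over a 9-week window = T·E[λ|data] = 9·91/24 = 273/8.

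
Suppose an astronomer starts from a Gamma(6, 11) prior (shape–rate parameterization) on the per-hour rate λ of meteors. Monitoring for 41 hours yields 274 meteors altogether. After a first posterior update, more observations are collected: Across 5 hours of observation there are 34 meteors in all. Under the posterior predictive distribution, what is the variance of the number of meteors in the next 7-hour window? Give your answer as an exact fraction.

Total count 274 over total exposure 41 hours.
After the first batch: Gamma(6 + 274, 11 + 41) = Gamma(280, 52).
Total count 34 over total exposure 5 hours.
After the second batch: Gamma(280 + 34, 52 + 5) = Gamma(314, 57).
The posterior predictive for a window of length T is Negative Binomial with variance T·α'·(β'+T)/β'² = 7·314·64/3249 = 140672/3249.

140672/3249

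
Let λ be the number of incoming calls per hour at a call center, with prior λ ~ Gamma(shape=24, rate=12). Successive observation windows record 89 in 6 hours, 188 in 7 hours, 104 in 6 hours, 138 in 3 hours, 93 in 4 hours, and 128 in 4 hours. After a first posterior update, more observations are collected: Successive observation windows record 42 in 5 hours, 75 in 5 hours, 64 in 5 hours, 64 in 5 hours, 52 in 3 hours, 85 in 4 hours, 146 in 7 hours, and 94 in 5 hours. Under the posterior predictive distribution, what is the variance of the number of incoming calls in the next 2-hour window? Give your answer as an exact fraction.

25564/729

Total count: 89 + 188 + 104 + 138 + 93 + 128 = 740.
Total exposure: 6 + 7 + 6 + 3 + 4 + 4 = 30 hours.
After the first batch: Gamma(24 + 740, 12 + 30) = Gamma(764, 42).
Total count: 42 + 75 + 64 + 64 + 52 + 85 + 146 + 94 = 622.
Total exposure: 5 + 5 + 5 + 5 + 3 + 4 + 7 + 5 = 39 hours.
After the second batch: Gamma(764 + 622, 42 + 39) = Gamma(1386, 81).
The posterior predictive for a window of length T is Negative Binomial with variance T·α'·(β'+T)/β'² = 2·1386·83/6561 = 25564/729.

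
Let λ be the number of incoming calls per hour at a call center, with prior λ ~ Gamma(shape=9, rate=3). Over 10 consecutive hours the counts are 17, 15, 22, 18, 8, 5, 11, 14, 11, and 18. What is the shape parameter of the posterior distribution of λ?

Total count: 17 + 15 + 22 + 18 + 8 + 5 + 11 + 14 + 11 + 18 = 139.
Total exposure: 10 hours.
Gamma(α, β) with Poisson data over total exposure Σt gives posterior Gamma(α+Σx, β+Σt) = Gamma(148, 13).

148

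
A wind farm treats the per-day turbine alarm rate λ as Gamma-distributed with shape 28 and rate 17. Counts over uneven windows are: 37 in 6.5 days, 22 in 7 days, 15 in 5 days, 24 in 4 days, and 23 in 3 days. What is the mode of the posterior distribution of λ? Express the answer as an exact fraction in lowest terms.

Total count: 37 + 22 + 15 + 24 + 23 = 121.
Total exposure: 6.5 + 7 + 5 + 4 + 3 = 25.5 days.
Gamma(α, β) with Poisson data over total exposure Σt gives posterior Gamma(α+Σx, β+Σt) = Gamma(149, 85/2).
Posterior mode = (α'−1)/β' = 148/(85/2) = 296/85.

296/85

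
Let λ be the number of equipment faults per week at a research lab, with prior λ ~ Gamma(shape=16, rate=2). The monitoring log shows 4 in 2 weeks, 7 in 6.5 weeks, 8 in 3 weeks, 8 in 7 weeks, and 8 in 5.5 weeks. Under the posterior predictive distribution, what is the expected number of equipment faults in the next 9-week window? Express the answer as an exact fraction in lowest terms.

459/26

Total count: 4 + 7 + 8 + 8 + 8 = 35.
Total exposure: 2 + 6.5 + 3 + 7 + 5.5 = 24 weeks.
The Gamma prior is conjugate for the Poisson rate, so λ | data ~ Gamma(16+35, 2+24) = Gamma(51, 26).
Predictive mean over a 9-week window = T·E[λ|data] = 9·51/26 = 459/26.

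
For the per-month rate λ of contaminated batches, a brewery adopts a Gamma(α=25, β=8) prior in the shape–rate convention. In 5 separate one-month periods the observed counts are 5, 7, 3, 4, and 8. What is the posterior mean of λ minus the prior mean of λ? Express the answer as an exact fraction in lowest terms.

7/8

Total count: 5 + 7 + 3 + 4 + 8 = 27.
Total exposure: 5 months.
Gamma(α, β) with Poisson data over total exposure Σt gives posterior Gamma(α+Σx, β+Σt) = Gamma(52, 13).
Posterior mean = 52/13 = 4; prior mean = 25/8 = 25/8. Difference = 4 − 25/8 = 7/8.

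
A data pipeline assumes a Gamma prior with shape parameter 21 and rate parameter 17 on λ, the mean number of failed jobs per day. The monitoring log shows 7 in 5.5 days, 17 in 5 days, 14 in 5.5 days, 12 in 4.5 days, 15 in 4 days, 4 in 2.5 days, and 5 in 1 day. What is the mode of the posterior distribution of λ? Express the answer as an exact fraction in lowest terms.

94/45

Total count: 7 + 17 + 14 + 12 + 15 + 4 + 5 = 74.
Total exposure: 5.5 + 5 + 5.5 + 4.5 + 4 + 2.5 + 1 = 28 days.
Conjugate update: add total count to the shape and total exposure to the rate, giving Gamma(95, 45).
Posterior mode = (α'−1)/β' = 94/45.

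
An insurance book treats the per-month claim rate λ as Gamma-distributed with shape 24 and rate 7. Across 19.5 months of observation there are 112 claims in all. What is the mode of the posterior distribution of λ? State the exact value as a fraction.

Total count 112 over total exposure 19.5 months.
The Gamma prior is conjugate for the Poisson rate, so λ | data ~ Gamma(24+112, 7+19.5) = Gamma(136, 53/2).
Posterior mode = (α'−1)/β' = 135/(53/2) = 270/53.

270/53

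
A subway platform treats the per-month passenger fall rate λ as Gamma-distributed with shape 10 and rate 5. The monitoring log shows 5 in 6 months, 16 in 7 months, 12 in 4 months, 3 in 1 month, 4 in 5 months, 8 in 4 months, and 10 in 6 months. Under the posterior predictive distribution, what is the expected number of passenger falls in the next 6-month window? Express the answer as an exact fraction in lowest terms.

Total count: 5 + 16 + 12 + 3 + 4 + 8 + 10 = 58.
Total exposure: 6 + 7 + 4 + 1 + 5 + 4 + 6 = 33 months.
Conjugate update: add total count to the shape and total exposure to the rate, giving Gamma(68, 38).
Predictive mean over a 6-month window = T·E[λ|data] = 6·68/38 = 204/19.

204/19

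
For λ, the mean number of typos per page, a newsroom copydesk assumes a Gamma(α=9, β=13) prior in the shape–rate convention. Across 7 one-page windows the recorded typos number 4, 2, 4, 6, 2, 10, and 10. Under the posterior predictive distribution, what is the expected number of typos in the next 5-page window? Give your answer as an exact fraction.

Total count: 4 + 2 + 4 + 6 + 2 + 10 + 10 = 38.
Total exposure: 7 pages.
The Gamma prior is conjugate for the Poisson rate, so λ | data ~ Gamma(9+38, 13+7) = Gamma(47, 20).
Predictive mean over a 5-page window = T·E[λ|data] = 5·47/20 = 47/4.

47/4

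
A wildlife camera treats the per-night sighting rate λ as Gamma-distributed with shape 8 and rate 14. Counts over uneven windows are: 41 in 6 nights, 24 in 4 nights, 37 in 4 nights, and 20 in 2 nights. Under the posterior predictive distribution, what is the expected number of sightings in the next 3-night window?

13

Total count: 41 + 24 + 37 + 20 = 122.
Total exposure: 6 + 4 + 4 + 2 = 16 nights.
Conjugate update: add total count to the shape and total exposure to the rate, giving Gamma(130, 30).
Predictive mean over a 3-night window = T·E[λ|data] = 3·130/30 = 13.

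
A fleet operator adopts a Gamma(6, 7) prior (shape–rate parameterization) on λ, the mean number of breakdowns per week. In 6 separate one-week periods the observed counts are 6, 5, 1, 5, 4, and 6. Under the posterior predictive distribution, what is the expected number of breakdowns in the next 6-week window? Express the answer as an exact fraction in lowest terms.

198/13

Total count: 6 + 5 + 1 + 5 + 4 + 6 = 27.
Total exposure: 6 weeks.
Gamma(α, β) with Poisson data over total exposure Σt gives posterior Gamma(α+Σx, β+Σt) = Gamma(33, 13).
Predictive mean over a 6-week window = T·E[λ|data] = 6·33/13 = 198/13.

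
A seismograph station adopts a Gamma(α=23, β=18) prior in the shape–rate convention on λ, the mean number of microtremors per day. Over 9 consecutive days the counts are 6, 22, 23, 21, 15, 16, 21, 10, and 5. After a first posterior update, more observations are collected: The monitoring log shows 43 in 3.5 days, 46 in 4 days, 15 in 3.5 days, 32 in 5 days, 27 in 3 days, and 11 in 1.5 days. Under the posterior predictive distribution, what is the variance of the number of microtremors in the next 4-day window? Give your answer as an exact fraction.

Total count: 6 + 22 + 23 + 21 + 15 + 16 + 21 + 10 + 5 = 139.
Total exposure: 9 days.
After the first batch: Gamma(23 + 139, 18 + 9) = Gamma(162, 27).
Total count: 43 + 46 + 15 + 32 + 27 + 11 = 174.
Total exposure: 3.5 + 4 + 3.5 + 5 + 3 + 1.5 = 20.5 days.
After the second batch: Gamma(162 + 174, 27 + 20.5) = Gamma(336, 95/2).
The posterior predictive for a window of length T is Negative Binomial with variance T·α'·(β'+T)/β'² = 4·336·(103/2)/(9025/4) = 276864/9025.

276864/9025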